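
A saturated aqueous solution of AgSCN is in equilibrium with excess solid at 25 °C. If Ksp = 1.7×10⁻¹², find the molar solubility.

1.3×10⁻⁶ M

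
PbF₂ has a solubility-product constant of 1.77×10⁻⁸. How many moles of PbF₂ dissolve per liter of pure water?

1.64×10⁻³ M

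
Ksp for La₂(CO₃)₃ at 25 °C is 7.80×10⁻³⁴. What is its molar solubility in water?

La₂(CO₃)₃(s) ⇌ 2 La³⁺(aq) + 3 CO₃²⁻(aq)
For each mole of La₂(CO₃)₃ that dissolves per liter, [La³⁺] = 2s and [CO₃²⁻] = 3s; let s denote this solubility.
Ksp = [La³⁺]^2[CO₃²⁻]^3 = (2s)^2 · (3s)^3 = 108s^5
108s^5 = 7.80×10⁻³⁴  ⇒  s^5 = 7.22×10⁻³⁶
Taking the 5th root, s = 9.37×10⁻⁸ mol L⁻¹.

9.37×10⁻⁸ M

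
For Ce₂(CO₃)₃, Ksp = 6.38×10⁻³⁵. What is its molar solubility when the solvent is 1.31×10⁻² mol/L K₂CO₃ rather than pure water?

Ce₂(CO₃)₃(s) ⇌ 2 Ce³⁺(aq) + 3 CO₃²⁻(aq)
The solution already contains CO₃²⁻ at 1.31×10⁻² mol/L. Let s be the molar solubility of Ce₂(CO₃)₃.
[CO₃²⁻] ≈ 1.31×10⁻² mol/L (common ion dominates); [Ce³⁺] = 2s.
Ksp = [Ce³⁺]^2[CO₃²⁻]^3 = (2s)^2(1.31×10⁻²)^3
(2s)^2 = 6.38×10⁻³⁵ / (1.31×10⁻²)^3 = 2.84×10⁻²⁹
s = 2.66×10⁻¹⁵ mol/L

2.66×10⁻¹⁵ M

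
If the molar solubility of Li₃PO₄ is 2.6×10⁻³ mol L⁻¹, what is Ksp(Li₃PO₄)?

Li₃PO₄(s) ⇌ 3 Li⁺(aq) + PO₄³⁻(aq)
Call the molar solubility s, so that [Li⁺] = 3s and [PO₄³⁻] = s.
Ksp = [Li⁺]^3[PO₄³⁻] = (3s)^3 · s = 27s^4
Ksp = 27 × (2.6×10⁻³)^4 = 1.2×10⁻⁹

Ksp = 1.2×10⁻⁹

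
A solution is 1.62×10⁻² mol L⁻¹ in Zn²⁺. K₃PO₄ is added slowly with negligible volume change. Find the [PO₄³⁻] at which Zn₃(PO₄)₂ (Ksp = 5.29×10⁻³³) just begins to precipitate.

Precipitation of each salt begins when its ion product equals Ksp.
Zn₃(PO₄)₂(s) ⇌ 3 Zn²⁺(aq) + 2 PO₄³⁻(aq)
Ksp = [Zn²⁺]^3[PO₄³⁻]^2 = [PO₄³⁻]^2(1.62×10⁻²)^3
[PO₄³⁻]^2 = 5.29×10⁻³³ / (1.62×10⁻²)^3 = 1.24×10⁻²⁷
[PO₄³⁻] = 3.53×10⁻¹⁴ mol L⁻¹

3.53×10⁻¹⁴ M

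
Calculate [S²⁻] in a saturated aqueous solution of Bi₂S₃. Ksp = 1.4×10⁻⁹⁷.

Bi₂S₃(s) ⇌ 2 Bi³⁺(aq) + 3 S²⁻(aq)
Call the molar solubility s, so that [Bi³⁺] = 2s and [S²⁻] = 3s.
Ksp = [Bi³⁺]^2[S²⁻]^3 = (2s)^2 · (3s)^3 = 108s^5 = 1.4×10⁻⁹⁷
s = 1.7×10⁻²⁰ mol/L
[S²⁻] = 3s = 5.0×10⁻²⁰ mol/L

5.0×10⁻²⁰ M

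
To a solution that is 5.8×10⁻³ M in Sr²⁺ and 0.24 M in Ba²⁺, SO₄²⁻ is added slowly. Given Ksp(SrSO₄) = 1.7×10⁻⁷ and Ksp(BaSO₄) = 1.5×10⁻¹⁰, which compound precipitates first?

BaSO₄

The threshold for precipitation is Q = Ksp.
For SrSO₄: [SO₄²⁻] = (Ksp/[Sr²⁺]) = 2.9×10⁻⁵ M
For BaSO₄: [SO₄²⁻] = (Ksp/[Ba²⁺]) = 6.3×10⁻¹⁰ M
Since BaSO₄ needs less SO₄²⁻ to reach saturation, it precipitates first.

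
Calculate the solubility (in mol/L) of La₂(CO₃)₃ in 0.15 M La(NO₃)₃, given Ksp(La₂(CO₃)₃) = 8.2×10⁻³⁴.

1.1×10⁻¹¹ M

La₂(CO₃)₃(s) ⇌ 2 La³⁺(aq) + 3 CO₃²⁻(aq)
Let s be the solubility of La₂(CO₃)₃ here. The common ion gives [La³⁺] ≈ 0.15 M, and [CO₃²⁻] = 3s.
Ksp = [La³⁺]^2[CO₃²⁻]^3 = (0.15)^2(3s)^3
(3s)^3 = 8.2×10⁻³⁴ / (0.15)^2 = 3.6×10⁻³²
s = 1.1×10⁻¹¹ M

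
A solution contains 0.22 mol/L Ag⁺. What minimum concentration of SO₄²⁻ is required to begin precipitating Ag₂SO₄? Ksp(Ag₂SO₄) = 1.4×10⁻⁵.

The threshold for precipitation is Q = Ksp.
Ag₂SO₄(s) ⇌ 2 Ag⁺(aq) + SO₄²⁻(aq)
Ksp = [Ag⁺]^2[SO₄²⁻] = [SO₄²⁻](0.22)^2
[SO₄²⁻] = 1.4×10⁻⁵ / (0.22)^2 = 2.9×10⁻⁴
[SO₄²⁻] = 2.9×10⁻⁴ mol/L

2.9×10⁻⁴ M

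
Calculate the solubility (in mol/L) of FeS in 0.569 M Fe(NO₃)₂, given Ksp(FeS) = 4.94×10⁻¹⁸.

FeS(s) ⇌ Fe²⁺(aq) + S²⁻(aq)
Fe²⁺ is already present at 0.569 M. If s mol/L of FeS dissolves, [S²⁻] = s while [Fe²⁺] ≈ 0.569 M.
Ksp = [Fe²⁺][S²⁻] = (0.569)s
s = 4.94×10⁻¹⁸ / (0.569) = 8.68×10⁻¹⁸
s = 8.68×10⁻¹⁸ M

8.68×10⁻¹⁸ M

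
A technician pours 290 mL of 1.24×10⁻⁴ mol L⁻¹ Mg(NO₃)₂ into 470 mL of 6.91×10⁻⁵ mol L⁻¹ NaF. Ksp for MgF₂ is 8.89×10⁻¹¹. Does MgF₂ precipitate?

After mixing, V = 290 mL + 470 mL = 760 mL.
[Mg²⁺] = (1.24×10⁻⁴)(290)/760 = 4.73×10⁻⁵ mol L⁻¹
[F⁻] = (6.91×10⁻⁵)(470)/760 = 4.27×10⁻⁵ mol L⁻¹
Q = [Mg²⁺][F⁻]^2 = 8.64×10⁻¹⁴
Q < Ksp (8.64×10⁻¹⁴ vs 8.89×10⁻¹¹); the solution remains unsaturated and no precipitate forms.

No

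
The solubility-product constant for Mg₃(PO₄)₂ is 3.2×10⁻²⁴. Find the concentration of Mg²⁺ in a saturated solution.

2.4×10⁻⁵ M

Mg₃(PO₄)₂(s) ⇌ 3 Mg²⁺(aq) + 2 PO₄³⁻(aq)
Call the molar solubility s, so that [Mg²⁺] = 3s and [PO₄³⁻] = 2s.
Ksp = [Mg²⁺]^3[PO₄³⁻]^2 = (3s)^3 · (2s)^2 = 108s^5 = 3.2×10⁻²⁴
s = 7.8×10⁻⁶ mol L⁻¹
[Mg²⁺] = 3s = 2.4×10⁻⁵ mol L⁻¹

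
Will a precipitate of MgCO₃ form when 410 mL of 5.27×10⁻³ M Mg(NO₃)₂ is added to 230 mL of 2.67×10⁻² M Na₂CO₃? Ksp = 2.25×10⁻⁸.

Yes

Total volume after mixing = 410 + 230 = 640 mL.
[Mg²⁺] = (5.27×10⁻³)(410)/640 = 3.38×10⁻³ M
[CO₃²⁻] = (2.67×10⁻²)(230)/640 = 9.60×10⁻³ M
Q = [Mg²⁺][CO₃²⁻] = 3.24×10⁻⁵
Q = 3.24×10⁻⁵ > Ksp = 2.25×10⁻⁸, so the solution is supersaturated and MgCO₃ precipitates.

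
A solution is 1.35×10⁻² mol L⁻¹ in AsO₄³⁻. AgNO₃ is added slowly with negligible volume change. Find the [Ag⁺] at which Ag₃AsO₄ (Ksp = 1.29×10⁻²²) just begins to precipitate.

The threshold for precipitation is Q = Ksp.
Ag₃AsO₄(s) ⇌ 3 Ag⁺(aq) + AsO₄³⁻(aq)
Ksp = [Ag⁺]^3[AsO₄³⁻] = [Ag⁺]^3(1.35×10⁻²)
[Ag⁺]^3 = 1.29×10⁻²² / (1.35×10⁻²) = 9.56×10⁻²¹
[Ag⁺] = 2.12×10⁻⁷ mol L⁻¹

2.12×10⁻⁷ M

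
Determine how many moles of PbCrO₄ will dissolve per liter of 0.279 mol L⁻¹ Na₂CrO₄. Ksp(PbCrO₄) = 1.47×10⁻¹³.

5.27×10⁻¹³ M

PbCrO₄(s) ⇌ Pb²⁺(aq) + CrO₄²⁻(aq)
With CrO₄²⁻ already at 0.279 mol L⁻¹ and s small, take [CrO₄²⁻] ≈ 0.279 mol L⁻¹ and [Pb²⁺] = s.
Ksp = [Pb²⁺][CrO₄²⁻] = s(0.279)
s = 1.47×10⁻¹³ / (0.279) = 5.27×10⁻¹³
s = 5.27×10⁻¹³ mol L⁻¹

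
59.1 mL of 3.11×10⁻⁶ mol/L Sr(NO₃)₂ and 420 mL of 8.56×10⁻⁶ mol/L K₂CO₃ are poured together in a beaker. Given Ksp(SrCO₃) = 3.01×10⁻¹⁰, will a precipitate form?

Total volume after mixing = 59.1 + 420 = 479.1 mL.
[Sr²⁺] = (3.11×10⁻⁶)(59.1)/479.1 = 3.84×10⁻⁷ mol/L
[CO₃²⁻] = (8.56×10⁻⁶)(420)/479.1 = 7.50×10⁻⁶ mol/L
Q = [Sr²⁺][CO₃²⁻] = 2.88×10⁻¹²
Q = 2.88×10⁻¹² < Ksp = 3.01×10⁻¹⁰, so the solution is unsaturated and no precipitate forms.

No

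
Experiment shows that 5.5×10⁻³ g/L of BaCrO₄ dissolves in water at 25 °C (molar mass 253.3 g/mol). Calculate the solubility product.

Convert to molarity: s = 5.5×10⁻³ / 253.3 = 2.171×10⁻⁵ mol/L
BaCrO₄(s) ⇌ Ba²⁺(aq) + CrO₄²⁻(aq)
With molar solubility s: [Ba²⁺] = s, [CrO₄²⁻] = s.
Ksp = [Ba²⁺][CrO₄²⁻] = s · s = s^2
Ksp = (2.171×10⁻⁵)^2 = 4.7×10⁻¹⁰

Ksp = 4.7×10⁻¹⁰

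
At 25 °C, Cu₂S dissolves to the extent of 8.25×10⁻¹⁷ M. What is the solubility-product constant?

Ksp = 2.25×10⁻⁴⁸

Cu₂S(s) ⇌ 2 Cu⁺(aq) + S²⁻(aq)
If s mol/L of Cu₂S dissolves, [Cu⁺] = 2s and [S²⁻] = s.
Ksp = [Cu⁺]^2[S²⁻] = (2s)^2 · s = 4s^3
Ksp = 4 × (8.25×10⁻¹⁷)^3 = 2.25×10⁻⁴⁸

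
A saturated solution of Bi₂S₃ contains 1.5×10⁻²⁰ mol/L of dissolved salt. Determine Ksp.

Ksp = 8.2×10⁻⁹⁸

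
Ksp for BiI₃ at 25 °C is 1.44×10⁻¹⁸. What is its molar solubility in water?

BiI₃(s) ⇌ Bi³⁺(aq) + 3 I⁻(aq)
With molar solubility s: [Bi³⁺] = s, [I⁻] = 3s.
Ksp = [Bi³⁺][I⁻]^3 = s · (3s)^3 = 27s^4
27s^4 = 1.44×10⁻¹⁸  ⇒  s^4 = 5.33×10⁻²⁰
s = (5.33×10⁻²⁰)^(1/4) = 1.52×10⁻⁵ mol L⁻¹

1.52×10⁻⁵ M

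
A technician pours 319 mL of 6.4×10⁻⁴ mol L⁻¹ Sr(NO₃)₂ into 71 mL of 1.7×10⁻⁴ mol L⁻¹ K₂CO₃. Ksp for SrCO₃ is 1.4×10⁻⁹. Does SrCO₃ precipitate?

Yes

Total volume after mixing = 319 + 71 = 390 mL.
[Sr²⁺] = (6.4×10⁻⁴)(319)/390 = 5.2×10⁻⁴ mol L⁻¹
[CO₃²⁻] = (1.7×10⁻⁴)(71)/390 = 3.1×10⁻⁵ mol L⁻¹
Q = [Sr²⁺][CO₃²⁻] = 1.6×10⁻⁸
Because Q > Ksp (1.6×10⁻⁸ vs 1.4×10⁻⁹), a precipitate of SrCO₃ forms.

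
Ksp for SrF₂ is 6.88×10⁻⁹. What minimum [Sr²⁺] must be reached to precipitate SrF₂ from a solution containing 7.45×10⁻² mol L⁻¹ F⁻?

1.24×10⁻⁶ M

Each salt precipitates once Q = Ksp for that salt.
SrF₂(s) ⇌ Sr²⁺(aq) + 2 F⁻(aq)
Ksp = [Sr²⁺][F⁻]^2 = [Sr²⁺](7.45×10⁻²)^2
[Sr²⁺] = 6.88×10⁻⁹ / (7.45×10⁻²)^2 = 1.24×10⁻⁶
[Sr²⁺] = 1.24×10⁻⁶ mol L⁻¹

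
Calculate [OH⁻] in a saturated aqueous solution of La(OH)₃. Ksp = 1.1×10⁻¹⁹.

2.4×10⁻⁵ M

La(OH)₃(s) ⇌ La³⁺(aq) + 3 OH⁻(aq)
Call the molar solubility s, so that [La³⁺] = s and [OH⁻] = 3s.
Ksp = [La³⁺][OH⁻]^3 = s · (3s)^3 = 27s^4 = 1.1×10⁻¹⁹
s = 8.0×10⁻⁶ mol/L
[OH⁻] = 3s = 2.4×10⁻⁵ mol/L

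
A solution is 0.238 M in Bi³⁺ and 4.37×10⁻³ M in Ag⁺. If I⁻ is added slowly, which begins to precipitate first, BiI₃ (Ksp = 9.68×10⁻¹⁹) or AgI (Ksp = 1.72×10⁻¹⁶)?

AgI

Precipitation begins when Q = Ksp.
For BiI₃: [I⁻] = (Ksp/[Bi³⁺])^(1/3) = 1.60×10⁻⁶ M
For AgI: [I⁻] = (Ksp/[Ag⁺]) = 3.94×10⁻¹⁴ M
Since AgI needs less I⁻ to reach saturation, it precipitates first.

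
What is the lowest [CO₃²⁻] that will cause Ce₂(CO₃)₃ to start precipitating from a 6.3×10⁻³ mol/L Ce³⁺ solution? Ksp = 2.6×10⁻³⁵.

The threshold for precipitation is Q = Ksp.
Ce₂(CO₃)₃(s) ⇌ 2 Ce³⁺(aq) + 3 CO₃²⁻(aq)
Ksp = [Ce³⁺]^2[CO₃²⁻]^3 = [CO₃²⁻]^3(6.3×10⁻³)^2
[CO₃²⁻]^3 = 2.6×10⁻³⁵ / (6.3×10⁻³)^2 = 6.6×10⁻³¹
[CO₃²⁻] = 8.7×10⁻¹¹ mol/L

8.7×10⁻¹¹ M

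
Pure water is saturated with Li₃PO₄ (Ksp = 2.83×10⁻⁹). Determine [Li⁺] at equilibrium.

Li₃PO₄(s) ⇌ 3 Li⁺(aq) + PO₄³⁻(aq)
For each mole of Li₃PO₄ that dissolves per liter, [Li⁺] = 3s and [PO₄³⁻] = s; let s denote this solubility.
Ksp = [Li⁺]^3[PO₄³⁻] = (3s)^3 · s = 27s^4 = 2.83×10⁻⁹
s = 3.20×10⁻³ M
[Li⁺] = 3s = 9.60×10⁻³ M

9.60×10⁻³ M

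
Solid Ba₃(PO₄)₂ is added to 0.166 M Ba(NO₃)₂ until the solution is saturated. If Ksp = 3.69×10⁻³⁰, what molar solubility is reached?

Ba₃(PO₄)₂(s) ⇌ 3 Ba²⁺(aq) + 2 PO₄³⁻(aq)
Let s be the solubility of Ba₃(PO₄)₂ here. The common ion gives [Ba²⁺] ≈ 0.166 M, and [PO₄³⁻] = 2s.
Ksp = [Ba²⁺]^3[PO₄³⁻]^2 = (0.166)^3(2s)^2
(2s)^2 = 3.69×10⁻³⁰ / (0.166)^3 = 8.07×10⁻²⁸
s = 1.42×10⁻¹⁴ M

1.42×10⁻¹⁴ M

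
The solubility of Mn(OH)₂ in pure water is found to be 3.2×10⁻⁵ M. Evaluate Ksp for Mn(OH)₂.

Ksp = 1.3×10⁻¹³

Mn(OH)₂(s) ⇌ Mn²⁺(aq) + 2 OH⁻(aq)
With molar solubility s: [Mn²⁺] = s, [OH⁻] = 2s.
Ksp = [Mn²⁺][OH⁻]^2 = s · (2s)^2 = 4s^3
Ksp = 4 × (3.2×10⁻⁵)^3 = 1.3×10⁻¹³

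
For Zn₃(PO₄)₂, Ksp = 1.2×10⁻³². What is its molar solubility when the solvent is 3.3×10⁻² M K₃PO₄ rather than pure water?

Zn₃(PO₄)₂(s) ⇌ 3 Zn²⁺(aq) + 2 PO₄³⁻(aq)
PO₄³⁻ is already present at 3.3×10⁻² M. If s mol/L of Zn₃(PO₄)₂ dissolves, [Zn²⁺] = 3s while [PO₄³⁻] ≈ 3.3×10⁻² M.
Ksp = [Zn²⁺]^3[PO₄³⁻]^2 = (3s)^3(3.3×10⁻²)^2
(3s)^3 = 1.2×10⁻³² / (3.3×10⁻²)^2 = 1.1×10⁻²⁹
s = 7.4×10⁻¹¹ M

7.4×10⁻¹¹ M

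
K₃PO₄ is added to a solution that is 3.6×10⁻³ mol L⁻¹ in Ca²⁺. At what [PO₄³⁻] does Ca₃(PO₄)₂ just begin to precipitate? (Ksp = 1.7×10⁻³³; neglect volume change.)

The threshold for precipitation is Q = Ksp.
Ca₃(PO₄)₂(s) ⇌ 3 Ca²⁺(aq) + 2 PO₄³⁻(aq)
Ksp = [Ca²⁺]^3[PO₄³⁻]^2 = [PO₄³⁻]^2(3.6×10⁻³)^3
[PO₄³⁻]^2 = 1.7×10⁻³³ / (3.6×10⁻³)^3 = 3.6×10⁻²⁶
[PO₄³⁻] = 1.9×10⁻¹³ mol L⁻¹

1.9×10⁻¹³ M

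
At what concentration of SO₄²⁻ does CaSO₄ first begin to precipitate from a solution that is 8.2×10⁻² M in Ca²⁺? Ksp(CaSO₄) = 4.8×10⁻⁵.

Each salt precipitates once Q = Ksp for that salt.
CaSO₄(s) ⇌ Ca²⁺(aq) + SO₄²⁻(aq)
Ksp = [Ca²⁺][SO₄²⁻] = [SO₄²⁻](8.2×10⁻²)
[SO₄²⁻] = 4.8×10⁻⁵ / (8.2×10⁻²) = 5.9×10⁻⁴
[SO₄²⁻] = 5.9×10⁻⁴ M

5.9×10⁻⁴ M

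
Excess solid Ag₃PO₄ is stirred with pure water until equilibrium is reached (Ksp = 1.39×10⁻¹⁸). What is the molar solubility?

1.51×10⁻⁵ M

Ag₃PO₄(s) ⇌ 3 Ag⁺(aq) + PO₄³⁻(aq)
For each mole of Ag₃PO₄ that dissolves per liter, [Ag⁺] = 3s and [PO₄³⁻] = s; let s denote this solubility.
Ksp = [Ag⁺]^3[PO₄³⁻] = (3s)^3 · s = 27s^4
27s^4 = 1.39×10⁻¹⁸  ⇒  s^4 = 5.15×10⁻²⁰
s = 1.51×10⁻⁵ mol L⁻¹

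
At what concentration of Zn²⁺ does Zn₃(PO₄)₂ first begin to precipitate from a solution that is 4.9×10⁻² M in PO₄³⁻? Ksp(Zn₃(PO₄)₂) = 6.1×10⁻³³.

A salt starts to precipitate once the ion product Q reaches its Ksp.
Zn₃(PO₄)₂(s) ⇌ 3 Zn²⁺(aq) + 2 PO₄³⁻(aq)
Ksp = [Zn²⁺]^3[PO₄³⁻]^2 = [Zn²⁺]^3(4.9×10⁻²)^2
[Zn²⁺]^3 = 6.1×10⁻³³ / (4.9×10⁻²)^2 = 2.5×10⁻³⁰
[Zn²⁺] = 1.4×10⁻¹⁰ M

1.4×10⁻¹⁰ M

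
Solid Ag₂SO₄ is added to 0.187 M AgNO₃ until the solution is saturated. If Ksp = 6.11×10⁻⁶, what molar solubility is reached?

1.75×10⁻⁴ M

Ag₂SO₄(s) ⇌ 2 Ag⁺(aq) + SO₄²⁻(aq)
With Ag⁺ already at 0.187 M and s small, take [Ag⁺] ≈ 0.187 M and [SO₄²⁻] = s.
Ksp = [Ag⁺]^2[SO₄²⁻] = (0.187)^2s
s = 6.11×10⁻⁶ / (0.187)^2 = 1.75×10⁻⁴
s = 1.75×10⁻⁴ M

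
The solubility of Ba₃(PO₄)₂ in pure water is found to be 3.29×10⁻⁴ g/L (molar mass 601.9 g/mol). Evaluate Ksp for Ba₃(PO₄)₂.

Ksp = 5.27×10⁻³⁰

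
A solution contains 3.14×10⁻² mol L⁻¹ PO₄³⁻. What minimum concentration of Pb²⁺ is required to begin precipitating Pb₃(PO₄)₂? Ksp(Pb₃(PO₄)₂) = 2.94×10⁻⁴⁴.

The threshold for precipitation is Q = Ksp.
Pb₃(PO₄)₂(s) ⇌ 3 Pb²⁺(aq) + 2 PO₄³⁻(aq)
Ksp = [Pb²⁺]^3[PO₄³⁻]^2 = [Pb²⁺]^3(3.14×10⁻²)^2
[Pb²⁺]^3 = 2.94×10⁻⁴⁴ / (3.14×10⁻²)^2 = 2.98×10⁻⁴¹
[Pb²⁺] = 3.10×10⁻¹⁴ mol L⁻¹

3.10×10⁻¹⁴ M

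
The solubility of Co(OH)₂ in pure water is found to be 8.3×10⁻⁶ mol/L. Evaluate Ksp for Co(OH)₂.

Ksp = 2.3×10⁻¹⁵

Co(OH)₂(s) ⇌ Co²⁺(aq) + 2 OH⁻(aq)
For each mole of Co(OH)₂ that dissolves per liter, [Co²⁺] = s and [OH⁻] = 2s; let s denote this solubility.
Ksp = [Co²⁺][OH⁻]^2 = s · (2s)^2 = 4s^3
Ksp = 4 × (8.3×10⁻⁶)^3 = 2.3×10⁻¹⁵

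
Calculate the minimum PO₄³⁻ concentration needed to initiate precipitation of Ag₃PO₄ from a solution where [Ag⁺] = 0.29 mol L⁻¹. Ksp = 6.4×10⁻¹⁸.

A salt starts to precipitate once the ion product Q reaches its Ksp.
Ag₃PO₄(s) ⇌ 3 Ag⁺(aq) + PO₄³⁻(aq)
Ksp = [Ag⁺]^3[PO₄³⁻] = [PO₄³⁻](0.29)^3
[PO₄³⁻] = 6.4×10⁻¹⁸ / (0.29)^3 = 2.6×10⁻¹⁶
[PO₄³⁻] = 2.6×10⁻¹⁶ mol L⁻¹

2.6×10⁻¹⁶ M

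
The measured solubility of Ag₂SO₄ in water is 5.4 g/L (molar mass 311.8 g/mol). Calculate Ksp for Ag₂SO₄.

s = (5.4 g L⁻¹)/(311.8 g mol⁻¹) = 1.732×10⁻² M
Ag₂SO₄(s) ⇌ 2 Ag⁺(aq) + SO₄²⁻(aq)
If s mol/L of Ag₂SO₄ dissolves, [Ag⁺] = 2s and [SO₄²⁻] = s.
Ksp = [Ag⁺]^2[SO₄²⁻] = (2s)^2 · s = 4s^3
Ksp = 4 × (1.732×10⁻²)^3 = 2.1×10⁻⁵

Ksp = 2.1×10⁻⁵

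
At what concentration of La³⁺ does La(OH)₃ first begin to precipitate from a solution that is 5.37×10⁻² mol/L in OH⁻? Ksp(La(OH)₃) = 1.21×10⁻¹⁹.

7.81×10⁻¹⁶ M

Precipitation begins when Q = Ksp.
La(OH)₃(s) ⇌ La³⁺(aq) + 3 OH⁻(aq)
Ksp = [La³⁺][OH⁻]^3 = [La³⁺](5.37×10⁻²)^3
[La³⁺] = 1.21×10⁻¹⁹ / (5.37×10⁻²)^3 = 7.81×10⁻¹⁶
[La³⁺] = 7.81×10⁻¹⁶ mol/L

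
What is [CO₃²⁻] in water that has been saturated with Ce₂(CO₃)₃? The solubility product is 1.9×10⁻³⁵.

Ce₂(CO₃)₃(s) ⇌ 2 Ce³⁺(aq) + 3 CO₃²⁻(aq)
Let s be the molar solubility. Then [Ce³⁺] = 2s and [CO₃²⁻] = 3s.
Ksp = [Ce³⁺]^2[CO₃²⁻]^3 = (2s)^2 · (3s)^3 = 108s^5 = 1.9×10⁻³⁵
s = 4.5×10⁻⁸ mol/L
[CO₃²⁻] = 3s = 1.3×10⁻⁷ mol/L

1.3×10⁻⁷ M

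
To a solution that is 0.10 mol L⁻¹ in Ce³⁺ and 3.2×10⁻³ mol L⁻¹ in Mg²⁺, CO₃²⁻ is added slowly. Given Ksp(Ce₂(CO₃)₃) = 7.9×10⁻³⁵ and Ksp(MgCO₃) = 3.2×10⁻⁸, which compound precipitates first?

Precipitation begins when Q = Ksp.
For Ce₂(CO₃)₃: [CO₃²⁻] = (Ksp/[Ce³⁺]^2)^(1/3) = 2.0×10⁻¹¹ mol L⁻¹
For MgCO₃: [CO₃²⁻] = (Ksp/[Mg²⁺]) = 1.0×10⁻⁵ mol L⁻¹
The smaller threshold [CO₃²⁻] is reached first, so Ce₂(CO₃)₃ precipitates first.

Ce₂(CO₃)₃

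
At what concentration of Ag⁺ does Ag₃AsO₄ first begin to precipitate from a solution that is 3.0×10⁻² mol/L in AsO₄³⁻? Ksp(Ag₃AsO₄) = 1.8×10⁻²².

Precipitation begins when Q = Ksp.
Ag₃AsO₄(s) ⇌ 3 Ag⁺(aq) + AsO₄³⁻(aq)
Ksp = [Ag⁺]^3[AsO₄³⁻] = [Ag⁺]^3(3.0×10⁻²)
[Ag⁺]^3 = 1.8×10⁻²² / (3.0×10⁻²) = 6.0×10⁻²¹
[Ag⁺] = 1.8×10⁻⁷ mol/L

1.8×10⁻⁷ M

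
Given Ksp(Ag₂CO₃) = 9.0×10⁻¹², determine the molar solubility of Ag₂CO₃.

1.3×10⁻⁴ M

Ag₂CO₃(s) ⇌ 2 Ag⁺(aq) + CO₃²⁻(aq)
Call the molar solubility s, so that [Ag⁺] = 2s and [CO₃²⁻] = s.
Ksp = [Ag⁺]^2[CO₃²⁻] = (2s)^2 · s = 4s^3
4s^3 = 9.0×10⁻¹²  ⇒  s^3 = 2.3×10⁻¹²
s = (2.3×10⁻¹²)^(1/3) = 1.3×10⁻⁴ mol/L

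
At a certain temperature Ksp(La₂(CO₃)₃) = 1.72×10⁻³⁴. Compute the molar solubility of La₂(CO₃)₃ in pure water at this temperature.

La₂(CO₃)₃(s) ⇌ 2 La³⁺(aq) + 3 CO₃²⁻(aq)
If s mol/L of La₂(CO₃)₃ dissolves, [La³⁺] = 2s and [CO₃²⁻] = 3s.
Ksp = [La³⁺]^2[CO₃²⁻]^3 = (2s)^2 · (3s)^3 = 108s^5
108s^5 = 1.72×10⁻³⁴  ⇒  s^5 = 1.59×10⁻³⁶
Taking the 5th root, s = 6.93×10⁻⁸ M.

6.93×10⁻⁸ M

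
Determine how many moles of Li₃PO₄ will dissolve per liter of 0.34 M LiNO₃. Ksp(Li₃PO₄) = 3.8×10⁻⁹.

9.7×10⁻⁸ M

Li₃PO₄(s) ⇌ 3 Li⁺(aq) + PO₄³⁻(aq)
The solution already contains Li⁺ at 0.34 M. Let s be the molar solubility of Li₃PO₄.
[Li⁺] ≈ 0.34 M (common ion dominates); [PO₄³⁻] = s.
Ksp = [Li⁺]^3[PO₄³⁻] = (0.34)^3s
s = 3.8×10⁻⁹ / (0.34)^3 = 9.7×10⁻⁸
s = 9.7×10⁻⁸ M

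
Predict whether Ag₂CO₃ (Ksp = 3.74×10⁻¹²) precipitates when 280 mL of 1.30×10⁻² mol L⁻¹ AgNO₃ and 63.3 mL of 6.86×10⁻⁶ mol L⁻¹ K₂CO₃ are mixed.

Yes

The combined volume is 343.3 mL.
[Ag⁺] = (1.30×10⁻²)(280)/343.3 = 1.06×10⁻² mol L⁻¹
[CO₃²⁻] = (6.86×10⁻⁶)(63.3)/343.3 = 1.26×10⁻⁶ mol L⁻¹
Q = [Ag⁺]^2[CO₃²⁻] = 1.42×10⁻¹⁰
Because Q > Ksp (1.42×10⁻¹⁰ vs 3.74×10⁻¹²), a precipitate of Ag₂CO₃ forms.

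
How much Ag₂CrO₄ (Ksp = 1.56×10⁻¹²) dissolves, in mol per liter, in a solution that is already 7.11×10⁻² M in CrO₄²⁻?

Ag₂CrO₄(s) ⇌ 2 Ag⁺(aq) + CrO₄²⁻(aq)
CrO₄²⁻ is already present at 7.11×10⁻² M. If s mol/L of Ag₂CrO₄ dissolves, [Ag⁺] = 2s while [CrO₄²⁻] ≈ 7.11×10⁻² M.
Ksp = [Ag⁺]^2[CrO₄²⁻] = (2s)^2(7.11×10⁻²)
(2s)^2 = 1.56×10⁻¹² / (7.11×10⁻²) = 2.19×10⁻¹¹
s = 2.34×10⁻⁶ M

2.34×10⁻⁶ M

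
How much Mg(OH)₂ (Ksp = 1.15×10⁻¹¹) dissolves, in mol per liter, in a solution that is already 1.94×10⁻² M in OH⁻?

3.06×10⁻⁸ M

Mg(OH)₂(s) ⇌ Mg²⁺(aq) + 2 OH⁻(aq)
The solution already contains OH⁻ at 1.94×10⁻² M. Let s be the molar solubility of Mg(OH)₂.
[OH⁻] ≈ 1.94×10⁻² M (common ion dominates); [Mg²⁺] = s.
Ksp = [Mg²⁺][OH⁻]^2 = s(1.94×10⁻²)^2
s = 1.15×10⁻¹¹ / (1.94×10⁻²)^2 = 3.06×10⁻⁸
s = 3.06×10⁻⁸ M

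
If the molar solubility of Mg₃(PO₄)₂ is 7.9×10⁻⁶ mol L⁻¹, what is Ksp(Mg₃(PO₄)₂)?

Mg₃(PO₄)₂(s) ⇌ 3 Mg²⁺(aq) + 2 PO₄³⁻(aq)
Call the molar solubility s, so that [Mg²⁺] = 3s and [PO₄³⁻] = 2s.
Ksp = [Mg²⁺]^3[PO₄³⁻]^2 = (3s)^3 · (2s)^2 = 108s^5
Ksp = 108 × (7.9×10⁻⁶)^5 = 3.3×10⁻²⁴

Ksp = 3.3×10⁻²⁴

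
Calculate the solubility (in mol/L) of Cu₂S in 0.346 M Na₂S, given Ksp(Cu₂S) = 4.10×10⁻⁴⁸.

1.72×10⁻²⁴ M

Cu₂S(s) ⇌ 2 Cu⁺(aq) + S²⁻(aq)
S²⁻ is already present at 0.346 M. If s mol/L of Cu₂S dissolves, [Cu⁺] = 2s while [S²⁻] ≈ 0.346 M.
Ksp = [Cu⁺]^2[S²⁻] = (2s)^2(0.346)
(2s)^2 = 4.10×10⁻⁴⁸ / (0.346) = 1.18×10⁻⁴⁷
s = 1.72×10⁻²⁴ M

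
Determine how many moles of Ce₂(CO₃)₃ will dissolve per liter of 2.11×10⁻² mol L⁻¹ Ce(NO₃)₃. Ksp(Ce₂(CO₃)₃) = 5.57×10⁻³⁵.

1.67×10⁻¹¹ M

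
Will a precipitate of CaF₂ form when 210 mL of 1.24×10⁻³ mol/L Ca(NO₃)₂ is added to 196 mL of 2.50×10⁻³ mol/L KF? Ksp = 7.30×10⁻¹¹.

Yes

After mixing, V = 210 mL + 196 mL = 406 mL.
[Ca²⁺] = (1.24×10⁻³)(210)/406 = 6.41×10⁻⁴ mol/L
[F⁻] = (2.50×10⁻³)(196)/406 = 1.21×10⁻³ mol/L
Q = [Ca²⁺][F⁻]^2 = 9.34×10⁻¹⁰
Q = 9.34×10⁻¹⁰ > Ksp = 7.30×10⁻¹¹, so the solution is supersaturated and CaF₂ precipitates.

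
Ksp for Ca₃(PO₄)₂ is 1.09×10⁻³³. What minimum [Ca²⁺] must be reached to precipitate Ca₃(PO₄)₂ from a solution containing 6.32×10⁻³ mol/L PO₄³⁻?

3.01×10⁻¹⁰ M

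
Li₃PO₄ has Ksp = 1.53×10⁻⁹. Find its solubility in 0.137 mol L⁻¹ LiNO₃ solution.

Li₃PO₄(s) ⇌ 3 Li⁺(aq) + PO₄³⁻(aq)
With Li⁺ already at 0.137 mol L⁻¹ and s small, take [Li⁺] ≈ 0.137 mol L⁻¹ and [PO₄³⁻] = s.
Ksp = [Li⁺]^3[PO₄³⁻] = (0.137)^3s
s = 1.53×10⁻⁹ / (0.137)^3 = 5.95×10⁻⁷
s = 5.95×10⁻⁷ mol L⁻¹

5.95×10⁻⁷ M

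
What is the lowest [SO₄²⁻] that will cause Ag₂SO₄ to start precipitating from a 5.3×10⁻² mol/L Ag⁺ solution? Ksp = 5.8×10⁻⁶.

Each salt precipitates once Q = Ksp for that salt.
Ag₂SO₄(s) ⇌ 2 Ag⁺(aq) + SO₄²⁻(aq)
Ksp = [Ag⁺]^2[SO₄²⁻] = [SO₄²⁻](5.3×10⁻²)^2
[SO₄²⁻] = 5.8×10⁻⁶ / (5.3×10⁻²)^2 = 2.1×10⁻³
[SO₄²⁻] = 2.1×10⁻³ mol/L

2.1×10⁻³ M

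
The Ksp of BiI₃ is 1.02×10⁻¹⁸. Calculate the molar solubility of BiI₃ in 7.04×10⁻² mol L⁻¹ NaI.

2.92×10⁻¹⁵ M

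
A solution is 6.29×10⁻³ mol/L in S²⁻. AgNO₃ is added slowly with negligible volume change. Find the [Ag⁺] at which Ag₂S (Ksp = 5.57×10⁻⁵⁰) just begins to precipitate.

Precipitation of each salt begins when its ion product equals Ksp.
Ag₂S(s) ⇌ 2 Ag⁺(aq) + S²⁻(aq)
Ksp = [Ag⁺]^2[S²⁻] = [Ag⁺]^2(6.29×10⁻³)
[Ag⁺]^2 = 5.57×10⁻⁵⁰ / (6.29×10⁻³) = 8.86×10⁻⁴⁸
[Ag⁺] = 2.98×10⁻²⁴ mol/L

2.98×10⁻²⁴ M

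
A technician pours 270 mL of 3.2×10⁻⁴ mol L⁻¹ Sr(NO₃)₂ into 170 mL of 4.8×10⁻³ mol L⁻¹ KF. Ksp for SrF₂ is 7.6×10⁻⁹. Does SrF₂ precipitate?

The combined volume is 440 mL.
[Sr²⁺] = (3.2×10⁻⁴)(270)/440 = 2.0×10⁻⁴ mol L⁻¹
[F⁻] = (4.8×10⁻³)(170)/440 = 1.9×10⁻³ mol L⁻¹
Q = [Sr²⁺][F⁻]^2 = 6.8×10⁻¹⁰
Q = 6.8×10⁻¹⁰ < Ksp = 7.6×10⁻⁹, so the solution is unsaturated and no precipitate forms.

No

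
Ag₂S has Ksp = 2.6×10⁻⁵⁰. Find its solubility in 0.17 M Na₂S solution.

2.0×10⁻²⁵ M

Ag₂S(s) ⇌ 2 Ag⁺(aq) + S²⁻(aq)
The solution already contains S²⁻ at 0.17 M. Let s be the molar solubility of Ag₂S.
[S²⁻] ≈ 0.17 M (common ion dominates); [Ag⁺] = 2s.
Ksp = [Ag⁺]^2[S²⁻] = (2s)^2(0.17)
(2s)^2 = 2.6×10⁻⁵⁰ / (0.17) = 1.5×10⁻⁴⁹
s = 2.0×10⁻²⁵ M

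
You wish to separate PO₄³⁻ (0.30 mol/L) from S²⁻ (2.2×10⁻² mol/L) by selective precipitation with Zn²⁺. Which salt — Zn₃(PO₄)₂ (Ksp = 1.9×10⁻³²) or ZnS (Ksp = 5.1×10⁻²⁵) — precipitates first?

ZnS

A salt starts to precipitate once the ion product Q reaches its Ksp.
For Zn₃(PO₄)₂: [Zn²⁺] = (Ksp/[PO₄³⁻]^2)^(1/3) = 6.0×10⁻¹¹ mol/L
For ZnS: [Zn²⁺] = (Ksp/[S²⁻]) = 2.3×10⁻²³ mol/L
Since ZnS needs less Zn²⁺ to reach saturation, it precipitates first.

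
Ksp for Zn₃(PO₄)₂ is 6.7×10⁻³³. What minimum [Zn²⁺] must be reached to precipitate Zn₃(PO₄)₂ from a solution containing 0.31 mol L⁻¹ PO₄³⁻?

Precipitation of each salt begins when its ion product equals Ksp.
Zn₃(PO₄)₂(s) ⇌ 3 Zn²⁺(aq) + 2 PO₄³⁻(aq)
Ksp = [Zn²⁺]^3[PO₄³⁻]^2 = [Zn²⁺]^3(0.31)^2
[Zn²⁺]^3 = 6.7×10⁻³³ / (0.31)^2 = 7.0×10⁻³²
[Zn²⁺] = 4.1×10⁻¹¹ mol L⁻¹

4.1×10⁻¹¹ M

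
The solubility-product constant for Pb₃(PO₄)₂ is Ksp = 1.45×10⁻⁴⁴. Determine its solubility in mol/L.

Pb₃(PO₄)₂(s) ⇌ 3 Pb²⁺(aq) + 2 PO₄³⁻(aq)
For each mole of Pb₃(PO₄)₂ that dissolves per liter, [Pb²⁺] = 3s and [PO₄³⁻] = 2s; let s denote this solubility.
Ksp = [Pb²⁺]^3[PO₄³⁻]^2 = (3s)^3 · (2s)^2 = 108s^5
108s^5 = 1.45×10⁻⁴⁴  ⇒  s^5 = 1.34×10⁻⁴⁶
s = 6.69×10⁻¹⁰ mol L⁻¹

6.69×10⁻¹⁰ M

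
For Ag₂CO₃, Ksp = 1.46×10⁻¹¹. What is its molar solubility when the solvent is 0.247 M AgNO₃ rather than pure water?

Ag₂CO₃(s) ⇌ 2 Ag⁺(aq) + CO₃²⁻(aq)
The solution already contains Ag⁺ at 0.247 M. Let s be the molar solubility of Ag₂CO₃.
[Ag⁺] ≈ 0.247 M (common ion dominates); [CO₃²⁻] = s.
Ksp = [Ag⁺]^2[CO₃²⁻] = (0.247)^2s
s = 1.46×10⁻¹¹ / (0.247)^2 = 2.39×10⁻¹⁰
s = 2.39×10⁻¹⁰ M

2.39×10⁻¹⁰ M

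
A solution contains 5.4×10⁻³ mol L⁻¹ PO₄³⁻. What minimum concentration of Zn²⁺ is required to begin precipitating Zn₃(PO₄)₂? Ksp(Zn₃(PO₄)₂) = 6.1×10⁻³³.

The threshold for precipitation is Q = Ksp.
Zn₃(PO₄)₂(s) ⇌ 3 Zn²⁺(aq) + 2 PO₄³⁻(aq)
Ksp = [Zn²⁺]^3[PO₄³⁻]^2 = [Zn²⁺]^3(5.4×10⁻³)^2
[Zn²⁺]^3 = 6.1×10⁻³³ / (5.4×10⁻³)^2 = 2.1×10⁻²⁸
[Zn²⁺] = 5.9×10⁻¹⁰ mol L⁻¹

5.9×10⁻¹⁰ M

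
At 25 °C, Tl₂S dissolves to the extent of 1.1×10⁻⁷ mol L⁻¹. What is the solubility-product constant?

Tl₂S(s) ⇌ 2 Tl⁺(aq) + S²⁻(aq)
Call the molar solubility s, so that [Tl⁺] = 2s and [S²⁻] = s.
Ksp = [Tl⁺]^2[S²⁻] = (2s)^2 · s = 4s^3
Ksp = 4 × (1.1×10⁻⁷)^3 = 5.3×10⁻²¹

Ksp = 5.3×10⁻²¹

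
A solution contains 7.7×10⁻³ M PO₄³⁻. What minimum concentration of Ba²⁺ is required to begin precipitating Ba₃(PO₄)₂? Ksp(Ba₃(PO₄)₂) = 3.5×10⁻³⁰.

A salt starts to precipitate once the ion product Q reaches its Ksp.
Ba₃(PO₄)₂(s) ⇌ 3 Ba²⁺(aq) + 2 PO₄³⁻(aq)
Ksp = [Ba²⁺]^3[PO₄³⁻]^2 = [Ba²⁺]^3(7.7×10⁻³)^2
[Ba²⁺]^3 = 3.5×10⁻³⁰ / (7.7×10⁻³)^2 = 5.9×10⁻²⁶
[Ba²⁺] = 3.9×10⁻⁹ M

3.9×10⁻⁹ M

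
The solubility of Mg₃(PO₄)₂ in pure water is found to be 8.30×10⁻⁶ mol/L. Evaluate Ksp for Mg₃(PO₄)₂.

Mg₃(PO₄)₂(s) ⇌ 3 Mg²⁺(aq) + 2 PO₄³⁻(aq)
Let s be the molar solubility. Then [Mg²⁺] = 3s and [PO₄³⁻] = 2s.
Ksp = [Mg²⁺]^3[PO₄³⁻]^2 = (3s)^3 · (2s)^2 = 108s^5
Ksp = 108 × (8.30×10⁻⁶)^5 = 4.25×10⁻²⁴

Ksp = 4.25×10⁻²⁴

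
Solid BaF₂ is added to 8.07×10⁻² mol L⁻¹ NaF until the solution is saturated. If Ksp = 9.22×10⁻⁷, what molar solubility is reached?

1.42×10⁻⁴ M

BaF₂(s) ⇌ Ba²⁺(aq) + 2 F⁻(aq)
Let s be the solubility of BaF₂ here. The common ion gives [F⁻] ≈ 8.07×10⁻² mol L⁻¹, and [Ba²⁺] = s.
Ksp = [Ba²⁺][F⁻]^2 = s(8.07×10⁻²)^2
s = 9.22×10⁻⁷ / (8.07×10⁻²)^2 = 1.42×10⁻⁴
s = 1.42×10⁻⁴ mol L⁻¹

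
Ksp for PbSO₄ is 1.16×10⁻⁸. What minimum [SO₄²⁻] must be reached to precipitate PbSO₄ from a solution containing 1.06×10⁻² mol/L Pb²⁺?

Each salt precipitates once Q = Ksp for that salt.
PbSO₄(s) ⇌ Pb²⁺(aq) + SO₄²⁻(aq)
Ksp = [Pb²⁺][SO₄²⁻] = [SO₄²⁻](1.06×10⁻²)
[SO₄²⁻] = 1.16×10⁻⁸ / (1.06×10⁻²) = 1.09×10⁻⁶
[SO₄²⁻] = 1.09×10⁻⁶ mol/L

1.09×10⁻⁶ M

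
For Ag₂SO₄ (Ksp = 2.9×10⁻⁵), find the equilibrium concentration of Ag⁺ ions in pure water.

3.9×10⁻² M

Ag₂SO₄(s) ⇌ 2 Ag⁺(aq) + SO₄²⁻(aq)
If s mol/L of Ag₂SO₄ dissolves, [Ag⁺] = 2s and [SO₄²⁻] = s.
Ksp = [Ag⁺]^2[SO₄²⁻] = (2s)^2 · s = 4s^3 = 2.9×10⁻⁵
s = 1.9×10⁻² mol L⁻¹
[Ag⁺] = 2s = 3.9×10⁻² mol L⁻¹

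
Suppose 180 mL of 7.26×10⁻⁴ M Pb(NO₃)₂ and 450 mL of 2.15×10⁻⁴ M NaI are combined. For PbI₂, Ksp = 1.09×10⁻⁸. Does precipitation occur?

No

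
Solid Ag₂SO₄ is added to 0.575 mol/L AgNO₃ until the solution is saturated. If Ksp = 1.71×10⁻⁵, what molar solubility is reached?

Ag₂SO₄(s) ⇌ 2 Ag⁺(aq) + SO₄²⁻(aq)
With Ag⁺ already at 0.575 mol/L and s small, take [Ag⁺] ≈ 0.575 mol/L and [SO₄²⁻] = s.
Ksp = [Ag⁺]^2[SO₄²⁻] = (0.575)^2s
s = 1.71×10⁻⁵ / (0.575)^2 = 5.17×10⁻⁵
s = 5.17×10⁻⁵ mol/L

5.17×10⁻⁵ M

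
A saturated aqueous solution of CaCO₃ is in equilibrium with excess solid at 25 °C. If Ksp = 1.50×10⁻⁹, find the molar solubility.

3.87×10⁻⁵ M

CaCO₃(s) ⇌ Ca²⁺(aq) + CO₃²⁻(aq)
With molar solubility s: [Ca²⁺] = s, [CO₃²⁻] = s.
Ksp = [Ca²⁺][CO₃²⁻] = s · s = s^2
s^2 = 1.50×10⁻⁹
s = 3.87×10⁻⁵ M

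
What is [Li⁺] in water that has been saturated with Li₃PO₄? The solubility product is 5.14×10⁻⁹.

1.11×10⁻² M

Li₃PO₄(s) ⇌ 3 Li⁺(aq) + PO₄³⁻(aq)
Call the molar solubility s, so that [Li⁺] = 3s and [PO₄³⁻] = s.
Ksp = [Li⁺]^3[PO₄³⁻] = (3s)^3 · s = 27s^4 = 5.14×10⁻⁹
s = 3.71×10⁻³ M
[Li⁺] = 3s = 1.11×10⁻² M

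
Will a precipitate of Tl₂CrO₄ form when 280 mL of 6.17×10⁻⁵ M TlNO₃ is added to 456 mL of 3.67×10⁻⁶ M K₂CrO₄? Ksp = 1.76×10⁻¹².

No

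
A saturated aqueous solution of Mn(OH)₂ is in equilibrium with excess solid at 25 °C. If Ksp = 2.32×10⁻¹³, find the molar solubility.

Mn(OH)₂(s) ⇌ Mn²⁺(aq) + 2 OH⁻(aq)
Call the molar solubility s, so that [Mn²⁺] = s and [OH⁻] = 2s.
Ksp = [Mn²⁺][OH⁻]^2 = s · (2s)^2 = 4s^3
4s^3 = 2.32×10⁻¹³  ⇒  s^3 = 5.80×10⁻¹⁴
s = 3.87×10⁻⁵ M

3.87×10⁻⁵ M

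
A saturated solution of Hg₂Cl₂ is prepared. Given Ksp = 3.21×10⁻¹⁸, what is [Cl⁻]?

1.86×10⁻⁶ M

Hg₂Cl₂(s) ⇌ Hg₂²⁺(aq) + 2 Cl⁻(aq)
If s mol/L of Hg₂Cl₂ dissolves, [Hg₂²⁺] = s and [Cl⁻] = 2s.
Ksp = [Hg₂²⁺][Cl⁻]^2 = s · (2s)^2 = 4s^3 = 3.21×10⁻¹⁸
s = 9.29×10⁻⁷ mol L⁻¹
[Cl⁻] = 2s = 1.86×10⁻⁶ mol L⁻¹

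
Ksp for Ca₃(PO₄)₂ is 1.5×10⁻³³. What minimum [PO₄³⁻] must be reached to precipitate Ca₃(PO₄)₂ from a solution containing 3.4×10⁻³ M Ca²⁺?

Each salt precipitates once Q = Ksp for that salt.
Ca₃(PO₄)₂(s) ⇌ 3 Ca²⁺(aq) + 2 PO₄³⁻(aq)
Ksp = [Ca²⁺]^3[PO₄³⁻]^2 = [PO₄³⁻]^2(3.4×10⁻³)^3
[PO₄³⁻]^2 = 1.5×10⁻³³ / (3.4×10⁻³)^3 = 3.8×10⁻²⁶
[PO₄³⁻] = 2.0×10⁻¹³ M

2.0×10⁻¹³ M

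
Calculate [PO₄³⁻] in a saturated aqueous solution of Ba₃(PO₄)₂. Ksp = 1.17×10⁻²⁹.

Ba₃(PO₄)₂(s) ⇌ 3 Ba²⁺(aq) + 2 PO₄³⁻(aq)
Let s be the molar solubility. Then [Ba²⁺] = 3s and [PO₄³⁻] = 2s.
Ksp = [Ba²⁺]^3[PO₄³⁻]^2 = (3s)^3 · (2s)^2 = 108s^5 = 1.17×10⁻²⁹
s = 6.41×10⁻⁷ M
[PO₄³⁻] = 2s = 1.28×10⁻⁶ M

1.28×10⁻⁶ M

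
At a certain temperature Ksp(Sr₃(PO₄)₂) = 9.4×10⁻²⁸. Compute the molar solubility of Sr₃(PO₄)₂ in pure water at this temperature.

Sr₃(PO₄)₂(s) ⇌ 3 Sr²⁺(aq) + 2 PO₄³⁻(aq)
Let s be the molar solubility. Then [Sr²⁺] = 3s and [PO₄³⁻] = 2s.
Ksp = [Sr²⁺]^3[PO₄³⁻]^2 = (3s)^3 · (2s)^2 = 108s^5
108s^5 = 9.4×10⁻²⁸  ⇒  s^5 = 8.7×10⁻³⁰
s = 1.5×10⁻⁶ mol/L

1.5×10⁻⁶ M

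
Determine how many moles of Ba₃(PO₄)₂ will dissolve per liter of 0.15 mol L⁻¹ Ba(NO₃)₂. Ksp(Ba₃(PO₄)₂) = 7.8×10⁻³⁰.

Ba₃(PO₄)₂(s) ⇌ 3 Ba²⁺(aq) + 2 PO₄³⁻(aq)
Let s be the solubility of Ba₃(PO₄)₂ here. The common ion gives [Ba²⁺] ≈ 0.15 mol L⁻¹, and [PO₄³⁻] = 2s.
Ksp = [Ba²⁺]^3[PO₄³⁻]^2 = (0.15)^3(2s)^2
(2s)^2 = 7.8×10⁻³⁰ / (0.15)^3 = 2.3×10⁻²⁷
s = 2.4×10⁻¹⁴ mol L⁻¹

2.4×10⁻¹⁴ M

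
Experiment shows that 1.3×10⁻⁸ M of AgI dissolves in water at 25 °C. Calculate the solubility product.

Ksp = 1.7×10⁻¹⁶

AgI(s) ⇌ Ag⁺(aq) + I⁻(aq)
For each mole of AgI that dissolves per liter, [Ag⁺] = s and [I⁻] = s; let s denote this solubility.
Ksp = [Ag⁺][I⁻] = s · s = s^2
Ksp = (1.3×10⁻⁸)^2 = 1.7×10⁻¹⁶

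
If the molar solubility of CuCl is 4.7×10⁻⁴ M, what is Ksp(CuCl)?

Ksp = 2.2×10⁻⁷

CuCl(s) ⇌ Cu⁺(aq) + Cl⁻(aq)
If s mol/L of CuCl dissolves, [Cu⁺] = s and [Cl⁻] = s.
Ksp = [Cu⁺][Cl⁻] = s · s = s^2
Ksp = (4.7×10⁻⁴)^2 = 2.2×10⁻⁷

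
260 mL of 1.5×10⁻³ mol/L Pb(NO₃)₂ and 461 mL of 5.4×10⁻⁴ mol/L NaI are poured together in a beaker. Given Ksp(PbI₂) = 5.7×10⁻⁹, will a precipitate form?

No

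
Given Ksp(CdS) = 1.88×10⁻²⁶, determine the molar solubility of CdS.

1.37×10⁻¹³ M

CdS(s) ⇌ Cd²⁺(aq) + S²⁻(aq)
If s mol/L of CdS dissolves, [Cd²⁺] = s and [S²⁻] = s.
Ksp = [Cd²⁺][S²⁻] = s · s = s^2
s^2 = 1.88×10⁻²⁶
Taking the 2nd root, s = 1.37×10⁻¹³ mol/L.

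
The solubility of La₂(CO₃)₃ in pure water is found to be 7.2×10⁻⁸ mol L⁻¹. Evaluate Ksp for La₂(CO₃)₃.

La₂(CO₃)₃(s) ⇌ 2 La³⁺(aq) + 3 CO₃²⁻(aq)
Call the molar solubility s, so that [La³⁺] = 2s and [CO₃²⁻] = 3s.
Ksp = [La³⁺]^2[CO₃²⁻]^3 = (2s)^2 · (3s)^3 = 108s^5
Ksp = 108 × (7.2×10⁻⁸)^5 = 2.1×10⁻³⁴

Ksp = 2.1×10⁻³⁴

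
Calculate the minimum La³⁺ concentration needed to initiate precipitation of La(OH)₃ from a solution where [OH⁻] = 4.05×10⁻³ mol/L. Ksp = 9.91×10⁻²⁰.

1.49×10⁻¹² M

The threshold for precipitation is Q = Ksp.
La(OH)₃(s) ⇌ La³⁺(aq) + 3 OH⁻(aq)
Ksp = [La³⁺][OH⁻]^3 = [La³⁺](4.05×10⁻³)^3
[La³⁺] = 9.91×10⁻²⁰ / (4.05×10⁻³)^3 = 1.49×10⁻¹²
[La³⁺] = 1.49×10⁻¹² mol/L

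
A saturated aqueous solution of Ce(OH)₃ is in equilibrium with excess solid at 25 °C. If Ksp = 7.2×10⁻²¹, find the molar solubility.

4.0×10⁻⁶ M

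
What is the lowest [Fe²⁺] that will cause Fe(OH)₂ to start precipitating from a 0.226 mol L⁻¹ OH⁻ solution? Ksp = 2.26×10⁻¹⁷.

A salt starts to precipitate once the ion product Q reaches its Ksp.
Fe(OH)₂(s) ⇌ Fe²⁺(aq) + 2 OH⁻(aq)
Ksp = [Fe²⁺][OH⁻]^2 = [Fe²⁺](0.226)^2
[Fe²⁺] = 2.26×10⁻¹⁷ / (0.226)^2 = 4.42×10⁻¹⁶
[Fe²⁺] = 4.42×10⁻¹⁶ mol L⁻¹

4.42×10⁻¹⁶ M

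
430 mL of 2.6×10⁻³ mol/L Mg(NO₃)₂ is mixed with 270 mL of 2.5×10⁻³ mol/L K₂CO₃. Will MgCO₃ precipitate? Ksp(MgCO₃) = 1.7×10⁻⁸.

Yes

The combined volume is 700 mL.
[Mg²⁺] = (2.6×10⁻³)(430)/700 = 1.6×10⁻³ mol/L
[CO₃²⁻] = (2.5×10⁻³)(270)/700 = 9.6×10⁻⁴ mol/L
Q = [Mg²⁺][CO₃²⁻] = 1.5×10⁻⁶
Since Q (1.5×10⁻⁶) exceeds Ksp (1.7×10⁻⁸), MgCO₃ will precipitate.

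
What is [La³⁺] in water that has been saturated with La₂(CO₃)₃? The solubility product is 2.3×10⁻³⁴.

La₂(CO₃)₃(s) ⇌ 2 La³⁺(aq) + 3 CO₃²⁻(aq)
With molar solubility s: [La³⁺] = 2s, [CO₃²⁻] = 3s.
Ksp = [La³⁺]^2[CO₃²⁻]^3 = (2s)^2 · (3s)^3 = 108s^5 = 2.3×10⁻³⁴
s = 7.3×10⁻⁸ M
[La³⁺] = 2s = 1.5×10⁻⁷ M

1.5×10⁻⁷ M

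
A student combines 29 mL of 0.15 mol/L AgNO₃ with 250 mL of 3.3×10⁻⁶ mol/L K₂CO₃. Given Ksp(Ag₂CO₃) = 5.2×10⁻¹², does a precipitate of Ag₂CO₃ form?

Yes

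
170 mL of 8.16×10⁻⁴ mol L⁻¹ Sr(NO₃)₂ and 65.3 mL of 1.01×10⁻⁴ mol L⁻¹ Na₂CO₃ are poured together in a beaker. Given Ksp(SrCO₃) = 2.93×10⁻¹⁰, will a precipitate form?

Yes

Total volume after mixing = 170 + 65.3 = 235.3 mL.
[Sr²⁺] = (8.16×10⁻⁴)(170)/235.3 = 5.90×10⁻⁴ mol L⁻¹
[CO₃²⁻] = (1.01×10⁻⁴)(65.3)/235.3 = 2.80×10⁻⁵ mol L⁻¹
Q = [Sr²⁺][CO₃²⁻] = 1.65×10⁻⁸
Since Q (1.65×10⁻⁸) exceeds Ksp (2.93×10⁻¹⁰), SrCO₃ will precipitate.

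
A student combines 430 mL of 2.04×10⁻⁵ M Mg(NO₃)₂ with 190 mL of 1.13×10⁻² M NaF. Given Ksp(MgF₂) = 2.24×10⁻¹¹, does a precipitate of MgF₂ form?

After mixing, V = 430 mL + 190 mL = 620 mL.
[Mg²⁺] = (2.04×10⁻⁵)(430)/620 = 1.41×10⁻⁵ M
[F⁻] = (1.13×10⁻²)(190)/620 = 3.46×10⁻³ M
Q = [Mg²⁺][F⁻]^2 = 1.70×10⁻¹⁰
Q = 1.70×10⁻¹⁰ > Ksp = 2.24×10⁻¹¹, so the solution is supersaturated and MgF₂ precipitates.

Yes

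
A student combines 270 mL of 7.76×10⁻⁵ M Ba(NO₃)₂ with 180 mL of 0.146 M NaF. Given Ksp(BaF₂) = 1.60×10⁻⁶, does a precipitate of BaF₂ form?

After mixing, V = 270 mL + 180 mL = 450 mL.
[Ba²⁺] = (7.76×10⁻⁵)(270)/450 = 4.66×10⁻⁵ M
[F⁻] = (0.146)(180)/450 = 5.84×10⁻² M
Q = [Ba²⁺][F⁻]^2 = 1.59×10⁻⁷
Q < Ksp (1.59×10⁻⁷ vs 1.60×10⁻⁶); the solution remains unsaturated and no precipitate forms.

No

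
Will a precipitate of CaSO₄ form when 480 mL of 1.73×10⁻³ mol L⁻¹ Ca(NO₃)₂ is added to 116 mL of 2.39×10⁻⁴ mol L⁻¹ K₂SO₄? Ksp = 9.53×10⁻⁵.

No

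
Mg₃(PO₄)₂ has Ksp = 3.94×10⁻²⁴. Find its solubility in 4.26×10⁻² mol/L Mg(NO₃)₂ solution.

1.13×10⁻¹⁰ M

Mg₃(PO₄)₂(s) ⇌ 3 Mg²⁺(aq) + 2 PO₄³⁻(aq)
With Mg²⁺ already at 4.26×10⁻² mol/L and s small, take [Mg²⁺] ≈ 4.26×10⁻² mol/L and [PO₄³⁻] = 2s.
Ksp = [Mg²⁺]^3[PO₄³⁻]^2 = (4.26×10⁻²)^3(2s)^2
(2s)^2 = 3.94×10⁻²⁴ / (4.26×10⁻²)^3 = 5.10×10⁻²⁰
s = 1.13×10⁻¹⁰ mol/L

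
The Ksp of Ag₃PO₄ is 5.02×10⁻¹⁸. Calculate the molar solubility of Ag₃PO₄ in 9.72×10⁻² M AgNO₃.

Ag₃PO₄(s) ⇌ 3 Ag⁺(aq) + PO₄³⁻(aq)
Let s be the solubility of Ag₃PO₄ here. The common ion gives [Ag⁺] ≈ 9.72×10⁻² M, and [PO₄³⁻] = s.
Ksp = [Ag⁺]^3[PO₄³⁻] = (9.72×10⁻²)^3s
s = 5.02×10⁻¹⁸ / (9.72×10⁻²)^3 = 5.47×10⁻¹⁵
s = 5.47×10⁻¹⁵ M

5.47×10⁻¹⁵ M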